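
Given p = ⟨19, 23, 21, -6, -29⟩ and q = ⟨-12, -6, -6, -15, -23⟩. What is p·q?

265

p · q = 19·(-12) + 23·(-6) + 21·(-6) + (-6)·(-15) + (-29)·(-23) = -228 - 138 - 126 + 90 + 667 = 265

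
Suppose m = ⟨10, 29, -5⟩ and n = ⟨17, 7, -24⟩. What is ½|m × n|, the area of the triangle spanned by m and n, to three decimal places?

399.961

i: 29·(-24) - (-5)·7 = -696 - (-35) = -661
j: (-5)·17 - 10·(-24) = -85 - (-240) = 155
k: 10·7 - 29·17 = 70 - 493 = -423
m × n = (-661, 155, -423)
|m × n| = √((-661)² + 155² + (-423)²) = √639875 ≈ 799.9219
area = ½ · 799.9219 ≈ 399.961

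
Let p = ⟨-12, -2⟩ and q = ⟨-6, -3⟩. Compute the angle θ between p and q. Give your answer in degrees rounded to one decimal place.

p · q = (-12)·(-6) + (-2)·(-3) = 72 + 6 = 78
|p|² = 144 + 4 = 148,  |p| = √148 ≈ 12.165525
|q|² = 36 + 9 = 45,  |q| = √45 ≈ 6.708204
cos θ = 78 / (12.165525 · 6.708204) ≈ 0.95578
θ = arccos(0.95578) ≈ 17.1°

17.1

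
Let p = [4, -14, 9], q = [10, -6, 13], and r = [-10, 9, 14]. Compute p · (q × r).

q × r:
i: (-6)·14 - 13·9 = -84 - 117 = -201
j: 13·(-10) - 10·14 = -130 - 140 = -270
k: 10·9 - (-6)·(-10) = 90 - 60 = 30
q × r = (-201, -270, 30)
p · (q × r) = 4·(-201) + (-14)·(-270) + 9·30 = -804 + 3780 + 270 = 3246

3246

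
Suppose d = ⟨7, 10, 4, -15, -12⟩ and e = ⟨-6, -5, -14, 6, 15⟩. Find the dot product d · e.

d · e = 7·(-6) + 10·(-5) + 4·(-14) + (-15)·6 + (-12)·15 = -42 - 50 - 56 - 90 - 180 = -418

-418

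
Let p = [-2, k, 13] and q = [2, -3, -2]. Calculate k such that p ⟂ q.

p · q = (-2)·2 + k·(-3) + 13·(-2) = -30 - 3k
Set equal to 0: -3k = 30, so k = -10.

-10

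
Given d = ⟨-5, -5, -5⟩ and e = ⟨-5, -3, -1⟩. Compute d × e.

i: (-5)·(-1) - (-5)·(-3) = 5 - 15 = -10
j: (-5)·(-5) - (-5)·(-1) = 25 - 5 = 20
k: (-5)·(-3) - (-5)·(-5) = 15 - 25 = -10
d × e = (-10, 20, -10)

(-10, 20, -10)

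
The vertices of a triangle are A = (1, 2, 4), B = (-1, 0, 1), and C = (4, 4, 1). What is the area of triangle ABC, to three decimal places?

AB = (-2, -2, -3),  AC = (3, 2, -3)
i: (-2)·(-3) - (-3)·2 = 6 - (-6) = 12
j: (-3)·3 - (-2)·(-3) = -9 - 6 = -15
k: (-2)·2 - (-2)·3 = -4 - (-6) = 2
AB × AC = (12, -15, 2)
|AB × AC| = √373 ≈ 19.3132
area = ½ · 19.3132 ≈ 9.657

9.657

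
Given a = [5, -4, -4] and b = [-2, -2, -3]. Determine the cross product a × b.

i: (-4)·(-3) - (-4)·(-2) = 12 - 8 = 4
j: (-4)·(-2) - 5·(-3) = 8 - (-15) = 23
k: 5·(-2) - (-4)·(-2) = -10 - 8 = -18
a × b = (4, 23, -18)

(4, 23, -18)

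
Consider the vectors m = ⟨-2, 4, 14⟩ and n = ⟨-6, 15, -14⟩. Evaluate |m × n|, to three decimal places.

288.680

i: 4·(-14) - 14·15 = -56 - 210 = -266
j: 14·(-6) - (-2)·(-14) = -84 - 28 = -112
k: (-2)·15 - 4·(-6) = -30 - (-24) = -6
m × n = (-266, -112, -6)
|m × n| = √((-266)² + (-112)² + (-6)²) = √83336 ≈ 288.6798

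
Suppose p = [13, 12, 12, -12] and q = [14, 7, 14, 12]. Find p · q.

290

p · q = 13·14 + 12·7 + 12·14 + (-12)·12 = 182 + 84 + 168 - 144 = 290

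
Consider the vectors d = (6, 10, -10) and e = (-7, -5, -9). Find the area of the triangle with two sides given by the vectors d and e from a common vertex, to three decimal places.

95.624

i: 10·(-9) - (-10)·(-5) = -90 - 50 = -140
j: (-10)·(-7) - 6·(-9) = 70 - (-54) = 124
k: 6·(-5) - 10·(-7) = -30 - (-70) = 40
d × e = (-140, 124, 40)
|d × e| = √((-140)² + 124² + 40²) = √36576 ≈ 191.2485
area = ½ · 191.2485 ≈ 95.624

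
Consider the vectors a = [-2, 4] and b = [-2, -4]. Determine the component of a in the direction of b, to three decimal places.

-2.683

a · b = (-2)·(-2) + 4·(-4) = 4 - 16 = -12
|b| = √(4 + 16) = √20 ≈ 4.4721
comp_b a = -12 / √20 ≈ -2.683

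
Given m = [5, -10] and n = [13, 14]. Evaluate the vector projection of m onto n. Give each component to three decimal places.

(-2.671, -2.877)

m · n = 5·13 + (-10)·14 = 65 - 140 = -75
|n|² = 169 + 196 = 365
proj_n m = (-75/365) · (13, 14) ≈ (-2.671, -2.877)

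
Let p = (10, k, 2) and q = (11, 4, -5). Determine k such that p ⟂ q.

p · q = 10·11 + k·4 + 2·(-5) = 100 + 4k
Set equal to 0: 4k = -100, so k = -25.

-25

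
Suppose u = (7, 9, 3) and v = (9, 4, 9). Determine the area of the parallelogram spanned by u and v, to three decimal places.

94.159

i: 9·9 - 3·4 = 81 - 12 = 69
j: 3·9 - 7·9 = 27 - 63 = -36
k: 7·4 - 9·9 = 28 - 81 = -53
u × v = (69, -36, -53)
|u × v| = √(69² + (-36)² + (-53)²) = √8866 ≈ 94.1594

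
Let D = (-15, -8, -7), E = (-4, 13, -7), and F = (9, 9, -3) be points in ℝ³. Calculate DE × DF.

(84, -44, -317)

DE = (11, 21, 0)
DF = (24, 17, 4)
i: 21·4 - 0·17 = 84 - 0 = 84
j: 0·24 - 11·4 = 0 - 44 = -44
k: 11·17 - 21·24 = 187 - 504 = -317
DE × DF = (84, -44, -317)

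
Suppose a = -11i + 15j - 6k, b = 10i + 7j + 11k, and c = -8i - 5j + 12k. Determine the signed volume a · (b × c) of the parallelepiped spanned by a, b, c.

b × c:
i: 7·12 - 11·(-5) = 84 - (-55) = 139
j: 11·(-8) - 10·12 = -88 - 120 = -208
k: 10·(-5) - 7·(-8) = -50 - (-56) = 6
b × c = (139, -208, 6)
a · (b × c) = (-11)·139 + 15·(-208) + (-6)·6 = -1529 - 3120 - 36 = -4685

-4685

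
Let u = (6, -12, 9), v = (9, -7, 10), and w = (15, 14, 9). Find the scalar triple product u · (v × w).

v × w:
i: (-7)·9 - 10·14 = -63 - 140 = -203
j: 10·15 - 9·9 = 150 - 81 = 69
k: 9·14 - (-7)·15 = 126 - (-105) = 231
v × w = (-203, 69, 231)
u · (v × w) = 6·(-203) + (-12)·69 + 9·231 = -1218 - 828 + 2079 = 33

33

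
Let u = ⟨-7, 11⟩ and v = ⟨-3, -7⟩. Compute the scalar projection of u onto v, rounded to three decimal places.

-7.353

u · v = (-7)·(-3) + 11·(-7) = 21 - 77 = -56
|v| = √(9 + 49) = √58 ≈ 7.6158
comp_v u = -56 / √58 ≈ -7.353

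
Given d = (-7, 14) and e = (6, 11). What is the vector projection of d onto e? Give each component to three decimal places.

d · e = (-7)·6 + 14·11 = -42 + 154 = 112
|e|² = 36 + 121 = 157
proj_e d = (112/157) · (6, 11) ≈ (4.280, 7.847)

(4.280, 7.847)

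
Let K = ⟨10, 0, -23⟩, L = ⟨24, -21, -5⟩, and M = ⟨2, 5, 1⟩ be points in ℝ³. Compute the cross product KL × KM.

KL = (14, -21, 18)
KM = (-8, 5, 24)
i: (-21)·24 - 18·5 = -504 - 90 = -594
j: 18·(-8) - 14·24 = -144 - 336 = -480
k: 14·5 - (-21)·(-8) = 70 - 168 = -98
KL × KM = (-594, -480, -98)

(-594, -480, -98)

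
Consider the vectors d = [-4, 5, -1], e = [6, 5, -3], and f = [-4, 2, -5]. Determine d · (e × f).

e × f:
i: 5·(-5) - (-3)·2 = -25 - (-6) = -19
j: (-3)·(-4) - 6·(-5) = 12 - (-30) = 42
k: 6·2 - 5·(-4) = 12 - (-20) = 32
e × f = (-19, 42, 32)
d · (e × f) = (-4)·(-19) + 5·42 + (-1)·32 = 76 + 210 - 32 = 254

254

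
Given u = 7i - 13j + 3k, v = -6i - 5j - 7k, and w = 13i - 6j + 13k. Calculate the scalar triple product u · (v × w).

-277

v × w:
i: (-5)·13 - (-7)·(-6) = -65 - 42 = -107
j: (-7)·13 - (-6)·13 = -91 - (-78) = -13
k: (-6)·(-6) - (-5)·13 = 36 - (-65) = 101
v × w = (-107, -13, 101)
u · (v × w) = 7·(-107) + (-13)·(-13) + 3·101 = -749 + 169 + 303 = -277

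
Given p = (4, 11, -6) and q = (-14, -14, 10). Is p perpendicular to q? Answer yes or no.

p · q = 4·(-14) + 11·(-14) + (-6)·10 = -56 - 154 - 60 = -270
Nonzero, so the vectors are not orthogonal.

no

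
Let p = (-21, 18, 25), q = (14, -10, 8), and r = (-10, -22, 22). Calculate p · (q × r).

q × r:
i: (-10)·22 - 8·(-22) = -220 - (-176) = -44
j: 8·(-10) - 14·22 = -80 - 308 = -388
k: 14·(-22) - (-10)·(-10) = -308 - 100 = -408
q × r = (-44, -388, -408)
p · (q × r) = (-21)·(-44) + 18·(-388) + 25·(-408) = 924 - 6984 - 10200 = -16260

-16260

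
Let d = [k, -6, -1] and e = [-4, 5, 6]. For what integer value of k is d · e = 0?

d · e = k·(-4) + (-6)·5 + (-1)·6 = -36 - 4k
Set equal to 0: -4k = 36, so k = -9.

-9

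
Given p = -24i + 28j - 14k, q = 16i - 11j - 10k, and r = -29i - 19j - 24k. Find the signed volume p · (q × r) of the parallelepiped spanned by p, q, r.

25818

q × r:
i: (-11)·(-24) - (-10)·(-19) = 264 - 190 = 74
j: (-10)·(-29) - 16·(-24) = 290 - (-384) = 674
k: 16·(-19) - (-11)·(-29) = -304 - 319 = -623
q × r = (74, 674, -623)
p · (q × r) = (-24)·74 + 28·674 + (-14)·(-623) = -1776 + 18872 + 8722 = 25818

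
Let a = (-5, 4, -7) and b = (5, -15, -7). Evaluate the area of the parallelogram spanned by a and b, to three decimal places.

160.044

i: 4·(-7) - (-7)·(-15) = -28 - 105 = -133
j: (-7)·5 - (-5)·(-7) = -35 - 35 = -70
k: (-5)·(-15) - 4·5 = 75 - 20 = 55
a × b = (-133, -70, 55)
|a × b| = √((-133)² + (-70)² + 55²) = √25614 ≈ 160.0437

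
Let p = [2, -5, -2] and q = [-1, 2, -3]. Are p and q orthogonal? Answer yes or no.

no

p · q = 2·(-1) + (-5)·2 + (-2)·(-3) = -2 - 10 + 6 = -6
Nonzero, so the vectors are not orthogonal.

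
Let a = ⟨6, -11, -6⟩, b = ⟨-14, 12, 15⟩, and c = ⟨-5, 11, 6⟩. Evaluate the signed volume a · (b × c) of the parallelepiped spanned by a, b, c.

-93

b × c:
i: 12·6 - 15·11 = 72 - 165 = -93
j: 15·(-5) - (-14)·6 = -75 - (-84) = 9
k: (-14)·11 - 12·(-5) = -154 - (-60) = -94
b × c = (-93, 9, -94)
a · (b × c) = 6·(-93) + (-11)·9 + (-6)·(-94) = -558 - 99 + 564 = -93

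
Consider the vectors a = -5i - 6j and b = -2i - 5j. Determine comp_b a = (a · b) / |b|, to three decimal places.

a · b = (-5)·(-2) + (-6)·(-5) = 10 + 30 = 40
|b| = √(4 + 25) = √29 ≈ 5.3852
comp_b a = 40 / √29 ≈ 7.428

7.428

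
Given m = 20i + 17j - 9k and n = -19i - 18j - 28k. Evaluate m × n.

(-638, 731, -37)

i: 17·(-28) - (-9)·(-18) = -476 - 162 = -638
j: (-9)·(-19) - 20·(-28) = 171 - (-560) = 731
k: 20·(-18) - 17·(-19) = -360 - (-323) = -37
m × n = (-638, 731, -37)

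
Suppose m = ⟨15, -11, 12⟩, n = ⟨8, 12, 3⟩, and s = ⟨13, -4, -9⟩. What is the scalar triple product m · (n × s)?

n × s:
i: 12·(-9) - 3·(-4) = -108 - (-12) = -96
j: 3·13 - 8·(-9) = 39 - (-72) = 111
k: 8·(-4) - 12·13 = -32 - 156 = -188
n × s = (-96, 111, -188)
m · (n × s) = 15·(-96) + (-11)·111 + 12·(-188) = -1440 - 1221 - 2256 = -4917

-4917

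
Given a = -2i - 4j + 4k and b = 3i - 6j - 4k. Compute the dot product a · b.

2

a · b = (-2)·3 + (-4)·(-6) + 4·(-4) = -6 + 24 - 16 = 2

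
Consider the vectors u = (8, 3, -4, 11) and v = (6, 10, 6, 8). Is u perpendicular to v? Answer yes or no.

u · v = 8·6 + 3·10 + (-4)·6 + 11·8 = 48 + 30 - 24 + 88 = 142
Nonzero, so the vectors are not orthogonal.

no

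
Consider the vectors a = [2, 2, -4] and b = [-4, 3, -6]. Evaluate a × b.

i: 2·(-6) - (-4)·3 = -12 - (-12) = 0
j: (-4)·(-4) - 2·(-6) = 16 - (-12) = 28
k: 2·3 - 2·(-4) = 6 - (-8) = 14
a × b = (0, 28, 14)

(0, 28, 14)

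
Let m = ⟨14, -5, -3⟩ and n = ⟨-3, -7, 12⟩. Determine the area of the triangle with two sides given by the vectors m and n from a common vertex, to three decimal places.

i: (-5)·12 - (-3)·(-7) = -60 - 21 = -81
j: (-3)·(-3) - 14·12 = 9 - 168 = -159
k: 14·(-7) - (-5)·(-3) = -98 - 15 = -113
m × n = (-81, -159, -113)
|m × n| = √((-81)² + (-159)² + (-113)²) = √44611 ≈ 211.2132
area = ½ · 211.2132 ≈ 105.607

105.607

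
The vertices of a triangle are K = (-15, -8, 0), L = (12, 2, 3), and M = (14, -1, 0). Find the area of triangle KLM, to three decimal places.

KL = (27, 10, 3),  KM = (29, 7, 0)
i: 10·0 - 3·7 = 0 - 21 = -21
j: 3·29 - 27·0 = 87 - 0 = 87
k: 27·7 - 10·29 = 189 - 290 = -101
KL × KM = (-21, 87, -101)
|KL × KM| = √18211 ≈ 134.9481
area = ½ · 134.9481 ≈ 67.474

67.474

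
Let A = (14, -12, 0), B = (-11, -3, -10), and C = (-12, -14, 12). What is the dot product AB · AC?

AB = B − A = (-25, 9, -10)
AC = C − A = (-26, -2, 12)
AB · AC = (-25)·(-26) + 9·(-2) + (-10)·12 = 650 - 18 - 120 = 512

512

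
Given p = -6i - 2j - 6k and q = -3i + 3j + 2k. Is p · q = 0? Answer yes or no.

yes

p · q = (-6)·(-3) + (-2)·3 + (-6)·2 = 18 - 6 - 12 = 0
Zero, so the vectors are orthogonal.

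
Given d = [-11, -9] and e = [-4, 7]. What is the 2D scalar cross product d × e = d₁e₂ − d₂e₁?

(-11)·7 - (-9)·(-4) = -77 - 36 = -113

-113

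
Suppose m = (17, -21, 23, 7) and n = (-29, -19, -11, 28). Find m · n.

m · n = 17·(-29) + (-21)·(-19) + 23·(-11) + 7·28 = -493 + 399 - 253 + 196 = -151

-151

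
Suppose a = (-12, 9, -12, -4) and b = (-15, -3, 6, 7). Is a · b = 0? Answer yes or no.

a · b = (-12)·(-15) + 9·(-3) + (-12)·6 + (-4)·7 = 180 - 27 - 72 - 28 = 53
Nonzero, so the vectors are not orthogonal.

no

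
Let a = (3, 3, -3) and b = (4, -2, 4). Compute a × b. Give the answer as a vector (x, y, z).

i: 3·4 - (-3)·(-2) = 12 - 6 = 6
j: (-3)·4 - 3·4 = -12 - 12 = -24
k: 3·(-2) - 3·4 = -6 - 12 = -18
a × b = (6, -24, -18)

(6, -24, -18)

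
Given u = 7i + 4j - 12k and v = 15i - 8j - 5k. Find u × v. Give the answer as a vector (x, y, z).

i: 4·(-5) - (-12)·(-8) = -20 - 96 = -116
j: (-12)·15 - 7·(-5) = -180 - (-35) = -145
k: 7·(-8) - 4·15 = -56 - 60 = -116
u × v = (-116, -145, -116)

(-116, -145, -116)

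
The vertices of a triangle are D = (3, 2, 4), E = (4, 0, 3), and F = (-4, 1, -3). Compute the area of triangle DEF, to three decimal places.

12.145

DE = (1, -2, -1),  DF = (-7, -1, -7)
i: (-2)·(-7) - (-1)·(-1) = 14 - 1 = 13
j: (-1)·(-7) - 1·(-7) = 7 - (-7) = 14
k: 1·(-1) - (-2)·(-7) = -1 - 14 = -15
DE × DF = (13, 14, -15)
|DE × DF| = √590 ≈ 24.2899
area = ½ · 24.2899 ≈ 12.145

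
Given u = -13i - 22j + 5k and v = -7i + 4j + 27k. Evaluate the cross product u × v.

i: (-22)·27 - 5·4 = -594 - 20 = -614
j: 5·(-7) - (-13)·27 = -35 - (-351) = 316
k: (-13)·4 - (-22)·(-7) = -52 - 154 = -206
u × v = (-614, 316, -206)

(-614, 316, -206)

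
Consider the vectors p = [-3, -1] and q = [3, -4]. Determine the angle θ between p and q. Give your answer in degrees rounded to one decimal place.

108.4

p · q = (-3)·3 + (-1)·(-4) = -9 + 4 = -5
|p|² = 9 + 1 = 10,  |p| = √10 ≈ 3.162278
|q|² = 9 + 16 = 25,  |q| = √25 ≈ 5.000000
cos θ = -5 / (3.162278 · 5.000000) ≈ -0.31623
θ = arccos(-0.31623) ≈ 108.4°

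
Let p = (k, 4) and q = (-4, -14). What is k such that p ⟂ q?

p · q = k·(-4) + 4·(-14) = -56 - 4k
Set equal to 0: -4k = 56, so k = -14.

-14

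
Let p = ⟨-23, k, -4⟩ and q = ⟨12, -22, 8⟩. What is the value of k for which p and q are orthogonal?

-14

p · q = (-23)·12 + k·(-22) + (-4)·8 = -308 - 22k
Set equal to 0: -22k = 308, so k = -14.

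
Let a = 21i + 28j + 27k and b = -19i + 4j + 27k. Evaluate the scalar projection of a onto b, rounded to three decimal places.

13.291

a · b = 21·(-19) + 28·4 + 27·27 = -399 + 112 + 729 = 442
|b| = √(361 + 16 + 729) = √1106 ≈ 33.2566
comp_b a = 442 / √1106 ≈ 13.291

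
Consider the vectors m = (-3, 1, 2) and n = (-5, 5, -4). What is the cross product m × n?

i: 1·(-4) - 2·5 = -4 - 10 = -14
j: 2·(-5) - (-3)·(-4) = -10 - 12 = -22
k: (-3)·5 - 1·(-5) = -15 - (-5) = -10
m × n = (-14, -22, -10)

(-14, -22, -10)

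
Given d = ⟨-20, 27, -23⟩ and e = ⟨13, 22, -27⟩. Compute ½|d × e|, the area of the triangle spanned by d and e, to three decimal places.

i: 27·(-27) - (-23)·22 = -729 - (-506) = -223
j: (-23)·13 - (-20)·(-27) = -299 - 540 = -839
k: (-20)·22 - 27·13 = -440 - 351 = -791
d × e = (-223, -839, -791)
|d × e| = √((-223)² + (-839)² + (-791)²) = √1379331 ≈ 1174.4492
area = ½ · 1174.4492 ≈ 587.225

587.225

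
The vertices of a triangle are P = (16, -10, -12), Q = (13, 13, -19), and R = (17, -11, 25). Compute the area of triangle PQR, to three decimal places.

PQ = (-3, 23, -7),  PR = (1, -1, 37)
i: 23·37 - (-7)·(-1) = 851 - 7 = 844
j: (-7)·1 - (-3)·37 = -7 - (-111) = 104
k: (-3)·(-1) - 23·1 = 3 - 23 = -20
PQ × PR = (844, 104, -20)
|PQ × PR| = √723552 ≈ 850.6186
area = ½ · 850.6186 ≈ 425.309

425.309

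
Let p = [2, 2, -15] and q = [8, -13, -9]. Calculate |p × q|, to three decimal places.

239.869

i: 2·(-9) - (-15)·(-13) = -18 - 195 = -213
j: (-15)·8 - 2·(-9) = -120 - (-18) = -102
k: 2·(-13) - 2·8 = -26 - 16 = -42
p × q = (-213, -102, -42)
|p × q| = √((-213)² + (-102)² + (-42)²) = √57537 ≈ 239.8687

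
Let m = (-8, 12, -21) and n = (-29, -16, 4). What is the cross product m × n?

i: 12·4 - (-21)·(-16) = 48 - 336 = -288
j: (-21)·(-29) - (-8)·4 = 609 - (-32) = 641
k: (-8)·(-16) - 12·(-29) = 128 - (-348) = 476
m × n = (-288, 641, 476)

(-288, 641, 476)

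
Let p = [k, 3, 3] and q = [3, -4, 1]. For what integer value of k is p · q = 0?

p · q = k·3 + 3·(-4) + 3·1 = -9 + 3k
Set equal to 0: 3k = 9, so k = 3.

3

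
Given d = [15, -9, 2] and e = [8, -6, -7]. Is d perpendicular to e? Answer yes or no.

d · e = 15·8 + (-9)·(-6) + 2·(-7) = 120 + 54 - 14 = 160
Nonzero, so the vectors are not orthogonal.

no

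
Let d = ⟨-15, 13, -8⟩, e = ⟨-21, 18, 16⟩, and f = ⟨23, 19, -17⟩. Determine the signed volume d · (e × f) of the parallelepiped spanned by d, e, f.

15797

e × f:
i: 18·(-17) - 16·19 = -306 - 304 = -610
j: 16·23 - (-21)·(-17) = 368 - 357 = 11
k: (-21)·19 - 18·23 = -399 - 414 = -813
e × f = (-610, 11, -813)
d · (e × f) = (-15)·(-610) + 13·11 + (-8)·(-813) = 9150 + 143 + 6504 = 15797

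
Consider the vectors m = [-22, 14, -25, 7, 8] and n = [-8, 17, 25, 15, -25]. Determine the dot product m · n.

-306

m · n = (-22)·(-8) + 14·17 + (-25)·25 + 7·15 + 8·(-25) = 176 + 238 - 625 + 105 - 200 = -306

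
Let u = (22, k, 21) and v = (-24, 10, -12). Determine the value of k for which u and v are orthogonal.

u · v = 22·(-24) + k·10 + 21·(-12) = -780 + 10k
Set equal to 0: 10k = 780, so k = 78.

78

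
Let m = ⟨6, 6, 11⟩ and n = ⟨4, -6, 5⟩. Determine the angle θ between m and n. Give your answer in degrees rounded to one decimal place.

m · n = 6·4 + 6·(-6) + 11·5 = 24 - 36 + 55 = 43
|m|² = 36 + 36 + 121 = 193,  |m| = √193 ≈ 13.892444
|n|² = 16 + 36 + 25 = 77,  |n| = √77 ≈ 8.774964
cos θ = 43 / (13.892444 · 8.774964) ≈ 0.35273
θ = arccos(0.35273) ≈ 69.3°

69.3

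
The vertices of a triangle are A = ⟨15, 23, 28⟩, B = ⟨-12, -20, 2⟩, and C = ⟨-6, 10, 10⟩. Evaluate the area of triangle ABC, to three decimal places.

352.987

AB = (-27, -43, -26),  AC = (-21, -13, -18)
i: (-43)·(-18) - (-26)·(-13) = 774 - 338 = 436
j: (-26)·(-21) - (-27)·(-18) = 546 - 486 = 60
k: (-27)·(-13) - (-43)·(-21) = 351 - 903 = -552
AB × AC = (436, 60, -552)
|AB × AC| = √498400 ≈ 705.9745
area = ½ · 705.9745 ≈ 352.987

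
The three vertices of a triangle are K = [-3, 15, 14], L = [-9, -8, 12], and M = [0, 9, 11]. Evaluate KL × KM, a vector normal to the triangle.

KL = (-6, -23, -2)
KM = (3, -6, -3)
i: (-23)·(-3) - (-2)·(-6) = 69 - 12 = 57
j: (-2)·3 - (-6)·(-3) = -6 - 18 = -24
k: (-6)·(-6) - (-23)·3 = 36 - (-69) = 105
KL × KM = (57, -24, 105)

(57, -24, 105)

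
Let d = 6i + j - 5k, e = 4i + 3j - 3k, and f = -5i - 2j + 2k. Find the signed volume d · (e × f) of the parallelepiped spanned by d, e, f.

e × f:
i: 3·2 - (-3)·(-2) = 6 - 6 = 0
j: (-3)·(-5) - 4·2 = 15 - 8 = 7
k: 4·(-2) - 3·(-5) = -8 - (-15) = 7
e × f = (0, 7, 7)
d · (e × f) = 6·0 + 1·7 + (-5)·7 = 0 + 7 - 35 = -28

-28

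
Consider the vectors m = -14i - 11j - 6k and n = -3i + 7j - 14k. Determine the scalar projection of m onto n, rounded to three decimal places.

m · n = (-14)·(-3) + (-11)·7 + (-6)·(-14) = 42 - 77 + 84 = 49
|n| = √(9 + 49 + 196) = √254 ≈ 15.9374
comp_n m = 49 / √254 ≈ 3.075

3.075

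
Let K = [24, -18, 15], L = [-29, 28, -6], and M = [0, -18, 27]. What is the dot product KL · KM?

1020

KL = L − K = (-53, 46, -21)
KM = M − K = (-24, 0, 12)
KL · KM = (-53)·(-24) + 46·0 + (-21)·12 = 1272 + 0 - 252 = 1020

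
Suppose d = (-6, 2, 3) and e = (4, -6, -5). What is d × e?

(8, -18, 28)

i: 2·(-5) - 3·(-6) = -10 - (-18) = 8
j: 3·4 - (-6)·(-5) = 12 - 30 = -18
k: (-6)·(-6) - 2·4 = 36 - 8 = 28
d × e = (8, -18, 28)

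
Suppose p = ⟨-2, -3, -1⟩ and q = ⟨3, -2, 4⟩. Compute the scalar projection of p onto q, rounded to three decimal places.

-0.743

p · q = (-2)·3 + (-3)·(-2) + (-1)·4 = -6 + 6 - 4 = -4
|q| = √(9 + 4 + 16) = √29 ≈ 5.3852
comp_q p = -4 / √29 ≈ -0.743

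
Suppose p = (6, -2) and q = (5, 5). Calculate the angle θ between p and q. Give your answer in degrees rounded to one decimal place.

63.4

p · q = 6·5 + (-2)·5 = 30 - 10 = 20
|p|² = 36 + 4 = 40,  |p| = √40 ≈ 6.324555
|q|² = 25 + 25 = 50,  |q| = √50 ≈ 7.071068
cos θ = 20 / (6.324555 · 7.071068) ≈ 0.44721
θ = arccos(0.44721) ≈ 63.4°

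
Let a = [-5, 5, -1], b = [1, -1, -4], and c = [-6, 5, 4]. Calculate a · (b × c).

21

b × c:
i: (-1)·4 - (-4)·5 = -4 - (-20) = 16
j: (-4)·(-6) - 1·4 = 24 - 4 = 20
k: 1·5 - (-1)·(-6) = 5 - 6 = -1
b × c = (16, 20, -1)
a · (b × c) = (-5)·16 + 5·20 + (-1)·(-1) = -80 + 100 + 1 = 21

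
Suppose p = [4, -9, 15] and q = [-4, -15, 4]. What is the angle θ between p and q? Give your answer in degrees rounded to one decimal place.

51.5

p · q = 4·(-4) + (-9)·(-15) + 15·4 = -16 + 135 + 60 = 179
|p|² = 16 + 81 + 225 = 322,  |p| = √322 ≈ 17.944358
|q|² = 16 + 225 + 16 = 257,  |q| = √257 ≈ 16.031220
cos θ = 179 / (17.944358 · 16.031220) ≈ 0.62224
θ = arccos(0.62224) ≈ 51.5°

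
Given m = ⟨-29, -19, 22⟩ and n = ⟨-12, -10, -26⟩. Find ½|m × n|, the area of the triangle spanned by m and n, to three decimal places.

i: (-19)·(-26) - 22·(-10) = 494 - (-220) = 714
j: 22·(-12) - (-29)·(-26) = -264 - 754 = -1018
k: (-29)·(-10) - (-19)·(-12) = 290 - 228 = 62
m × n = (714, -1018, 62)
|m × n| = √(714² + (-1018)² + 62²) = √1549964 ≈ 1244.9755
area = ½ · 1244.9755 ≈ 622.488

622.488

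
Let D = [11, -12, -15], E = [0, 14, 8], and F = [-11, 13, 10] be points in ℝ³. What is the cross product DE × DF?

DE = (-11, 26, 23)
DF = (-22, 25, 25)
i: 26·25 - 23·25 = 650 - 575 = 75
j: 23·(-22) - (-11)·25 = -506 - (-275) = -231
k: (-11)·25 - 26·(-22) = -275 - (-572) = 297
DE × DF = (75, -231, 297)

(75, -231, 297)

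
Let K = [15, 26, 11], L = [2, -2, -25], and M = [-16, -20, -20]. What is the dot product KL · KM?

KL = L − K = (-13, -28, -36)
KM = M − K = (-31, -46, -31)
KL · KM = (-13)·(-31) + (-28)·(-46) + (-36)·(-31) = 403 + 1288 + 1116 = 2807

2807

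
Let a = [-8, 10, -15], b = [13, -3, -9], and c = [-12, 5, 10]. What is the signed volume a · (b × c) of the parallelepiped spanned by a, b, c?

-775

b × c:
i: (-3)·10 - (-9)·5 = -30 - (-45) = 15
j: (-9)·(-12) - 13·10 = 108 - 130 = -22
k: 13·5 - (-3)·(-12) = 65 - 36 = 29
b × c = (15, -22, 29)
a · (b × c) = (-8)·15 + 10·(-22) + (-15)·29 = -120 - 220 - 435 = -775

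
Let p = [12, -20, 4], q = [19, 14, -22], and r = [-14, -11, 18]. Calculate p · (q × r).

748

q × r:
i: 14·18 - (-22)·(-11) = 252 - 242 = 10
j: (-22)·(-14) - 19·18 = 308 - 342 = -34
k: 19·(-11) - 14·(-14) = -209 - (-196) = -13
q × r = (10, -34, -13)
p · (q × r) = 12·10 + (-20)·(-34) + 4·(-13) = 120 + 680 - 52 = 748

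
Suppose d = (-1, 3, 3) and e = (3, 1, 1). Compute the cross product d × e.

(0, 10, -10)

i: 3·1 - 3·1 = 3 - 3 = 0
j: 3·3 - (-1)·1 = 9 - (-1) = 10
k: (-1)·1 - 3·3 = -1 - 9 = -10
d × e = (0, 10, -10)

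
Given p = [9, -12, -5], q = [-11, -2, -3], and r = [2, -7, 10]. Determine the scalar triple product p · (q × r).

-2022

q × r:
i: (-2)·10 - (-3)·(-7) = -20 - 21 = -41
j: (-3)·2 - (-11)·10 = -6 - (-110) = 104
k: (-11)·(-7) - (-2)·2 = 77 - (-4) = 81
q × r = (-41, 104, 81)
p · (q × r) = 9·(-41) + (-12)·104 + (-5)·81 = -369 - 1248 - 405 = -2022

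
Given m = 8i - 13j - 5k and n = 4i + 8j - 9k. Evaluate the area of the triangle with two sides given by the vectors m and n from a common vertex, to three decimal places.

i: (-13)·(-9) - (-5)·8 = 117 - (-40) = 157
j: (-5)·4 - 8·(-9) = -20 - (-72) = 52
k: 8·8 - (-13)·4 = 64 - (-52) = 116
m × n = (157, 52, 116)
|m × n| = √(157² + 52² + 116²) = √40809 ≈ 202.0124
area = ½ · 202.0124 ≈ 101.006

101.006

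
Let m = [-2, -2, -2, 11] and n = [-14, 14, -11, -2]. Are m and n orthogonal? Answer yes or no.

m · n = (-2)·(-14) + (-2)·14 + (-2)·(-11) + 11·(-2) = 28 - 28 + 22 - 22 = 0
Zero, so the vectors are orthogonal.

yes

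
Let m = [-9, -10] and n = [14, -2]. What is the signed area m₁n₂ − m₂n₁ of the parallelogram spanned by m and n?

158

(-9)·(-2) - (-10)·14 = 18 - (-140) = 158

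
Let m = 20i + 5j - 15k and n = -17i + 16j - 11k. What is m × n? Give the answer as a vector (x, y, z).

i: 5·(-11) - (-15)·16 = -55 - (-240) = 185
j: (-15)·(-17) - 20·(-11) = 255 - (-220) = 475
k: 20·16 - 5·(-17) = 320 - (-85) = 405
m × n = (185, 475, 405)

(185, 475, 405)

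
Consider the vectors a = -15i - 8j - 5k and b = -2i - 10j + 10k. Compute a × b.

i: (-8)·10 - (-5)·(-10) = -80 - 50 = -130
j: (-5)·(-2) - (-15)·10 = 10 - (-150) = 160
k: (-15)·(-10) - (-8)·(-2) = 150 - 16 = 134
a × b = (-130, 160, 134)

(-130, 160, 134)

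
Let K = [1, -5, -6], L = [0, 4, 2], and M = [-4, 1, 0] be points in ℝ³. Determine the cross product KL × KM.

KL = (-1, 9, 8)
KM = (-5, 6, 6)
i: 9·6 - 8·6 = 54 - 48 = 6
j: 8·(-5) - (-1)·6 = -40 - (-6) = -34
k: (-1)·6 - 9·(-5) = -6 - (-45) = 39
KL × KM = (6, -34, 39)

(6, -34, 39)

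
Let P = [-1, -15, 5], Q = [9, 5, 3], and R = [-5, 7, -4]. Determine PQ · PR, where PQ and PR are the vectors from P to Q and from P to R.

418

PQ = Q − P = (10, 20, -2)
PR = R − P = (-4, 22, -9)
PQ · PR = 10·(-4) + 20·22 + (-2)·(-9) = -40 + 440 + 18 = 418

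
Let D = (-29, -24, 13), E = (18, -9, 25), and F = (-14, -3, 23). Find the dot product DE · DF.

1140

DE = E − D = (47, 15, 12)
DF = F − D = (15, 21, 10)
DE · DF = 47·15 + 15·21 + 12·10 = 705 + 315 + 120 = 1140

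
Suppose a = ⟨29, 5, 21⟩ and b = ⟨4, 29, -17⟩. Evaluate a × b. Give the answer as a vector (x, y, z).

i: 5·(-17) - 21·29 = -85 - 609 = -694
j: 21·4 - 29·(-17) = 84 - (-493) = 577
k: 29·29 - 5·4 = 841 - 20 = 821
a × b = (-694, 577, 821)

(-694, 577, 821)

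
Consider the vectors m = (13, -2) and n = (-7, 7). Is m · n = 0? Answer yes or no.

no

m · n = 13·(-7) + (-2)·7 = -91 - 14 = -105
Nonzero, so the vectors are not orthogonal.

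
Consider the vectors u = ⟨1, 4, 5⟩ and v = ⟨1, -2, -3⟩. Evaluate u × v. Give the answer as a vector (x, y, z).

i: 4·(-3) - 5·(-2) = -12 - (-10) = -2
j: 5·1 - 1·(-3) = 5 - (-3) = 8
k: 1·(-2) - 4·1 = -2 - 4 = -6
u × v = (-2, 8, -6)

(-2, 8, -6)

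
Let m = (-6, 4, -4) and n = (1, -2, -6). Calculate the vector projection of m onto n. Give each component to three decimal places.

(0.244, -0.488, -1.463)

m · n = (-6)·1 + 4·(-2) + (-4)·(-6) = -6 - 8 + 24 = 10
|n|² = 1 + 4 + 36 = 41
proj_n m = (10/41) · (1, -2, -6) ≈ (0.244, -0.488, -1.463)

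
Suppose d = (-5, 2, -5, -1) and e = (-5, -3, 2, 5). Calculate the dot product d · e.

d · e = (-5)·(-5) + 2·(-3) + (-5)·2 + (-1)·5 = 25 - 6 - 10 - 5 = 4

4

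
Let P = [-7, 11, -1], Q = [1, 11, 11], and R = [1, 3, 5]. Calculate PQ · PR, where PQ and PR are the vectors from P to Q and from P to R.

136

PQ = Q − P = (8, 0, 12)
PR = R − P = (8, -8, 6)
PQ · PR = 8·8 + 0·(-8) + 12·6 = 64 + 0 + 72 = 136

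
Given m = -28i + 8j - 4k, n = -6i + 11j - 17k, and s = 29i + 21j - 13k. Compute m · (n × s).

-8780

n × s:
i: 11·(-13) - (-17)·21 = -143 - (-357) = 214
j: (-17)·29 - (-6)·(-13) = -493 - 78 = -571
k: (-6)·21 - 11·29 = -126 - 319 = -445
n × s = (214, -571, -445)
m · (n × s) = (-28)·214 + 8·(-571) + (-4)·(-445) = -5992 - 4568 + 1780 = -8780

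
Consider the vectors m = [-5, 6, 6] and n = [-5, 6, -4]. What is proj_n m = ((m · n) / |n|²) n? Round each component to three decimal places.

m · n = (-5)·(-5) + 6·6 + 6·(-4) = 25 + 36 - 24 = 37
|n|² = 25 + 36 + 16 = 77
proj_n m = (37/77) · (-5, 6, -4) ≈ (-2.403, 2.883, -1.922)

(-2.403, 2.883, -1.922)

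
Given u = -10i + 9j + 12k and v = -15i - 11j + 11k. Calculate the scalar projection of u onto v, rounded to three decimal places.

u · v = (-10)·(-15) + 9·(-11) + 12·11 = 150 - 99 + 132 = 183
|v| = √(225 + 121 + 121) = √467 ≈ 21.6102
comp_v u = 183 / √467 ≈ 8.468

8.468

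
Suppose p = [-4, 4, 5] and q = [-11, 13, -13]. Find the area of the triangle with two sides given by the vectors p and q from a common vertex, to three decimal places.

i: 4·(-13) - 5·13 = -52 - 65 = -117
j: 5·(-11) - (-4)·(-13) = -55 - 52 = -107
k: (-4)·13 - 4·(-11) = -52 - (-44) = -8
p × q = (-117, -107, -8)
|p × q| = √((-117)² + (-107)² + (-8)²) = √25202 ≈ 158.7514
area = ½ · 158.7514 ≈ 79.376

79.376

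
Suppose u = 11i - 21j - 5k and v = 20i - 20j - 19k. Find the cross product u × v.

(299, 109, 200)

i: (-21)·(-19) - (-5)·(-20) = 399 - 100 = 299
j: (-5)·20 - 11·(-19) = -100 - (-209) = 109
k: 11·(-20) - (-21)·20 = -220 - (-420) = 200
u × v = (299, 109, 200)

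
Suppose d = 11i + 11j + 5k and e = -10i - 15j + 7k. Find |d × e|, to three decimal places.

i: 11·7 - 5·(-15) = 77 - (-75) = 152
j: 5·(-10) - 11·7 = -50 - 77 = -127
k: 11·(-15) - 11·(-10) = -165 - (-110) = -55
d × e = (152, -127, -55)
|d × e| = √(152² + (-127)² + (-55)²) = √42258 ≈ 205.5675

205.568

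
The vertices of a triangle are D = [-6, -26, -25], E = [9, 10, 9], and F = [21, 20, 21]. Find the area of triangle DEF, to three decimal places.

187.064

DE = (15, 36, 34),  DF = (27, 46, 46)
i: 36·46 - 34·46 = 1656 - 1564 = 92
j: 34·27 - 15·46 = 918 - 690 = 228
k: 15·46 - 36·27 = 690 - 972 = -282
DE × DF = (92, 228, -282)
|DE × DF| = √139972 ≈ 374.1283
area = ½ · 374.1283 ≈ 187.064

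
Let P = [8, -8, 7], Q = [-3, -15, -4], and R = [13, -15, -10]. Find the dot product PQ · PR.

PQ = Q − P = (-11, -7, -11)
PR = R − P = (5, -7, -17)
PQ · PR = (-11)·5 + (-7)·(-7) + (-11)·(-17) = -55 + 49 + 187 = 181

181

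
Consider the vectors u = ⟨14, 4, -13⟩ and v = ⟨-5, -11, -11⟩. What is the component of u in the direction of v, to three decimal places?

u · v = 14·(-5) + 4·(-11) + (-13)·(-11) = -70 - 44 + 143 = 29
|v| = √(25 + 121 + 121) = √267 ≈ 16.3401
comp_v u = 29 / √267 ≈ 1.775

1.775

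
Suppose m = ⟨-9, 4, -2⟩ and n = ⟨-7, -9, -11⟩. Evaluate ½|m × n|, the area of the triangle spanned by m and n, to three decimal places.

i: 4·(-11) - (-2)·(-9) = -44 - 18 = -62
j: (-2)·(-7) - (-9)·(-11) = 14 - 99 = -85
k: (-9)·(-9) - 4·(-7) = 81 - (-28) = 109
m × n = (-62, -85, 109)
|m × n| = √((-62)² + (-85)² + 109²) = √22950 ≈ 151.4926
area = ½ · 151.4926 ≈ 75.746

75.746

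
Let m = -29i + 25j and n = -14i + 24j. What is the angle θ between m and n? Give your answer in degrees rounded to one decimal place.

m · n = (-29)·(-14) + 25·24 = 406 + 600 = 1006
|m|² = 841 + 625 = 1466,  |m| = √1466 ≈ 38.288379
|n|² = 196 + 576 = 772,  |n| = √772 ≈ 27.784888
cos θ = 1006 / (38.288379 · 27.784888) ≈ 0.94563
θ = arccos(0.94563) ≈ 19.0°

19.0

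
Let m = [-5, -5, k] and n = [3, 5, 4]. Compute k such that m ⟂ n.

m · n = (-5)·3 + (-5)·5 + k·4 = -40 + 4k
Set equal to 0: 4k = 40, so k = 10.

10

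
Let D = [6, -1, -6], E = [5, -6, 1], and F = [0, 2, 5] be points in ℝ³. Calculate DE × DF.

DE = (-1, -5, 7)
DF = (-6, 3, 11)
i: (-5)·11 - 7·3 = -55 - 21 = -76
j: 7·(-6) - (-1)·11 = -42 - (-11) = -31
k: (-1)·3 - (-5)·(-6) = -3 - 30 = -33
DE × DF = (-76, -31, -33)

(-76, -31, -33)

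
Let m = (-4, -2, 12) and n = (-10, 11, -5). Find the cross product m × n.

(-122, -140, -64)

i: (-2)·(-5) - 12·11 = 10 - 132 = -122
j: 12·(-10) - (-4)·(-5) = -120 - 20 = -140
k: (-4)·11 - (-2)·(-10) = -44 - 20 = -64
m × n = (-122, -140, -64)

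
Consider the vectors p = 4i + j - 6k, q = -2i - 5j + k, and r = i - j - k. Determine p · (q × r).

q × r:
i: (-5)·(-1) - 1·(-1) = 5 - (-1) = 6
j: 1·1 - (-2)·(-1) = 1 - 2 = -1
k: (-2)·(-1) - (-5)·1 = 2 - (-5) = 7
q × r = (6, -1, 7)
p · (q × r) = 4·6 + 1·(-1) + (-6)·7 = 24 - 1 - 42 = -19

-19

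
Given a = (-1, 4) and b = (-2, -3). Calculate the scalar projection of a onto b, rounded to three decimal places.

a · b = (-1)·(-2) + 4·(-3) = 2 - 12 = -10
|b| = √(4 + 9) = √13 ≈ 3.6056
comp_b a = -10 / √13 ≈ -2.774

-2.774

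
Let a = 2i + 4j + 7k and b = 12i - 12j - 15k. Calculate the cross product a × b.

(24, 114, -72)

i: 4·(-15) - 7·(-12) = -60 - (-84) = 24
j: 7·12 - 2·(-15) = 84 - (-30) = 114
k: 2·(-12) - 4·12 = -24 - 48 = -72
a × b = (24, 114, -72)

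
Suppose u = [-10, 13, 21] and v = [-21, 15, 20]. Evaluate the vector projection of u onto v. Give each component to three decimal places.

u · v = (-10)·(-21) + 13·15 + 21·20 = 210 + 195 + 420 = 825
|v|² = 441 + 225 + 400 = 1066
proj_v u = (825/1066) · (-21, 15, 20) ≈ (-16.252, 11.609, 15.478)

(-16.252, 11.609, 15.478)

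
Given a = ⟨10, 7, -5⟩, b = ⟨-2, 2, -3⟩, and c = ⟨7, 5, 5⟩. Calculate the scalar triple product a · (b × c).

293

b × c:
i: 2·5 - (-3)·5 = 10 - (-15) = 25
j: (-3)·7 - (-2)·5 = -21 - (-10) = -11
k: (-2)·5 - 2·7 = -10 - 14 = -24
b × c = (25, -11, -24)
a · (b × c) = 10·25 + 7·(-11) + (-5)·(-24) = 250 - 77 + 120 = 293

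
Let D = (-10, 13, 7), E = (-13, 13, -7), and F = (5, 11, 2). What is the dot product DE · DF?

DE = E − D = (-3, 0, -14)
DF = F − D = (15, -2, -5)
DE · DF = (-3)·15 + 0·(-2) + (-14)·(-5) = -45 + 0 + 70 = 25

25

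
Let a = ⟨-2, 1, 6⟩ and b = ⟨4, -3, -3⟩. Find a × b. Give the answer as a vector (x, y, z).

(15, 18, 2)

i: 1·(-3) - 6·(-3) = -3 - (-18) = 15
j: 6·4 - (-2)·(-3) = 24 - 6 = 18
k: (-2)·(-3) - 1·4 = 6 - 4 = 2
a × b = (15, 18, 2)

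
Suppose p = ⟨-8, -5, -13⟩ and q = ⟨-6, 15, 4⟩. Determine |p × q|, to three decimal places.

i: (-5)·4 - (-13)·15 = -20 - (-195) = 175
j: (-13)·(-6) - (-8)·4 = 78 - (-32) = 110
k: (-8)·15 - (-5)·(-6) = -120 - 30 = -150
p × q = (175, 110, -150)
|p × q| = √(175² + 110² + (-150)²) = √65225 ≈ 255.3919

255.392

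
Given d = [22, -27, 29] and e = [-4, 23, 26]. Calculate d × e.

i: (-27)·26 - 29·23 = -702 - 667 = -1369
j: 29·(-4) - 22·26 = -116 - 572 = -688
k: 22·23 - (-27)·(-4) = 506 - 108 = 398
d × e = (-1369, -688, 398)

(-1369, -688, 398)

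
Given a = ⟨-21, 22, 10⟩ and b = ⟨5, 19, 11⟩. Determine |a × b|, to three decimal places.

i: 22·11 - 10·19 = 242 - 190 = 52
j: 10·5 - (-21)·11 = 50 - (-231) = 281
k: (-21)·19 - 22·5 = -399 - 110 = -509
a × b = (52, 281, -509)
|a × b| = √(52² + 281² + (-509)²) = √340746 ≈ 583.7345

583.735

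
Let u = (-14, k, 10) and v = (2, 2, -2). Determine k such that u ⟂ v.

24

u · v = (-14)·2 + k·2 + 10·(-2) = -48 + 2k
Set equal to 0: 2k = 48, so k = 24.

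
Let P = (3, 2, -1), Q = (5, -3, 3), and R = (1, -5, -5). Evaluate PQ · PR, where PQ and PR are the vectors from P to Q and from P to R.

PQ = Q − P = (2, -5, 4)
PR = R − P = (-2, -7, -4)
PQ · PR = 2·(-2) + (-5)·(-7) + 4·(-4) = -4 + 35 - 16 = 15

15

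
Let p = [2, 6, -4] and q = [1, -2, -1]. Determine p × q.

i: 6·(-1) - (-4)·(-2) = -6 - 8 = -14
j: (-4)·1 - 2·(-1) = -4 - (-2) = -2
k: 2·(-2) - 6·1 = -4 - 6 = -10
p × q = (-14, -2, -10)

(-14, -2, -10)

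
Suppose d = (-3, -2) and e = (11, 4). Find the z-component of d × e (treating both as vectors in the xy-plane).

(-3)·4 - (-2)·11 = -12 - (-22) = 10

10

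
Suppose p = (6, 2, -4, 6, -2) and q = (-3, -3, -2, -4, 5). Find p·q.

-50

p · q = 6·(-3) + 2·(-3) + (-4)·(-2) + 6·(-4) + (-2)·5 = -18 - 6 + 8 - 24 - 10 = -50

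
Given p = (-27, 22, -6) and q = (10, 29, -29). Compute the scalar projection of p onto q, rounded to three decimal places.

p · q = (-27)·10 + 22·29 + (-6)·(-29) = -270 + 638 + 174 = 542
|q| = √(100 + 841 + 841) = √1782 ≈ 42.2137
comp_q p = 542 / √1782 ≈ 12.839

12.839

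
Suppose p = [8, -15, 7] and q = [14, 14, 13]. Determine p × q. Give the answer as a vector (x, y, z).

i: (-15)·13 - 7·14 = -195 - 98 = -293
j: 7·14 - 8·13 = 98 - 104 = -6
k: 8·14 - (-15)·14 = 112 - (-210) = 322
p × q = (-293, -6, 322)

(-293, -6, 322)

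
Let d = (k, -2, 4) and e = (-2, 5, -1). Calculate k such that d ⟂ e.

d · e = k·(-2) + (-2)·5 + 4·(-1) = -14 - 2k
Set equal to 0: -2k = 14, so k = -7.

-7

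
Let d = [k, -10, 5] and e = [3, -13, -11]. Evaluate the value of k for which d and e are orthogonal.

-25

d · e = k·3 + (-10)·(-13) + 5·(-11) = 75 + 3k
Set equal to 0: 3k = -75, so k = -25.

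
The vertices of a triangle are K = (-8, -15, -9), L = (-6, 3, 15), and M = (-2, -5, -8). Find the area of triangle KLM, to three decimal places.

KL = (2, 18, 24),  KM = (6, 10, 1)
i: 18·1 - 24·10 = 18 - 240 = -222
j: 24·6 - 2·1 = 144 - 2 = 142
k: 2·10 - 18·6 = 20 - 108 = -88
KL × KM = (-222, 142, -88)
|KL × KM| = √77192 ≈ 277.8345
area = ½ · 277.8345 ≈ 138.917

138.917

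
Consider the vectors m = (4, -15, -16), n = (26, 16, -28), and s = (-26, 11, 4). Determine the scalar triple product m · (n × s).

n × s:
i: 16·4 - (-28)·11 = 64 - (-308) = 372
j: (-28)·(-26) - 26·4 = 728 - 104 = 624
k: 26·11 - 16·(-26) = 286 - (-416) = 702
n × s = (372, 624, 702)
m · (n × s) = 4·372 + (-15)·624 + (-16)·702 = 1488 - 9360 - 11232 = -19104

-19104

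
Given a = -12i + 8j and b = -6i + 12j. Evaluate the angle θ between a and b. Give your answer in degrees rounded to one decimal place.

29.7

a · b = (-12)·(-6) + 8·12 = 72 + 96 = 168
|a|² = 144 + 64 = 208,  |a| = √208 ≈ 14.422205
|b|² = 36 + 144 = 180,  |b| = √180 ≈ 13.416408
cos θ = 168 / (14.422205 · 13.416408) ≈ 0.86824
θ = arccos(0.86824) ≈ 29.7°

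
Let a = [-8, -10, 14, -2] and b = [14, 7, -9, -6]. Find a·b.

-296

a · b = (-8)·14 + (-10)·7 + 14·(-9) + (-2)·(-6) = -112 - 70 - 126 + 12 = -296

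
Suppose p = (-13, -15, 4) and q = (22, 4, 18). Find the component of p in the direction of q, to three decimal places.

-9.545

p · q = (-13)·22 + (-15)·4 + 4·18 = -286 - 60 + 72 = -274
|q| = √(484 + 16 + 324) = √824 ≈ 28.7054
comp_q p = -274 / √824 ≈ -9.545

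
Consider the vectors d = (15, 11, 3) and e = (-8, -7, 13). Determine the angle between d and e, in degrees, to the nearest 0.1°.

120.0

d · e = 15·(-8) + 11·(-7) + 3·13 = -120 - 77 + 39 = -158
|d|² = 225 + 121 + 9 = 355,  |d| = √355 ≈ 18.841444
|e|² = 64 + 49 + 169 = 282,  |e| = √282 ≈ 16.792856
cos θ = -158 / (18.841444 · 16.792856) ≈ -0.49937
θ = arccos(-0.49937) ≈ 120.0°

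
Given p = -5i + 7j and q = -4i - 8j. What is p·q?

-36

p · q = (-5)·(-4) + 7·(-8) = 20 - 56 = -36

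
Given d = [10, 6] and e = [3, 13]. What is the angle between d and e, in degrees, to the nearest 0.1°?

46.0

d · e = 10·3 + 6·13 = 30 + 78 = 108
|d|² = 100 + 36 = 136,  |d| = √136 ≈ 11.661904
|e|² = 9 + 169 = 178,  |e| = √178 ≈ 13.341664
cos θ = 108 / (11.661904 · 13.341664) ≈ 0.69414
θ = arccos(0.69414) ≈ 46.0°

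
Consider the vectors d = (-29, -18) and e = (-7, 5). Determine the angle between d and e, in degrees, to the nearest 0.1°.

d · e = (-29)·(-7) + (-18)·5 = 203 - 90 = 113
|d|² = 841 + 324 = 1165,  |d| = √1165 ≈ 34.132096
|e|² = 49 + 25 = 74,  |e| = √74 ≈ 8.602325
cos θ = 113 / (34.132096 · 8.602325) ≈ 0.38486
θ = arccos(0.38486) ≈ 67.4°

67.4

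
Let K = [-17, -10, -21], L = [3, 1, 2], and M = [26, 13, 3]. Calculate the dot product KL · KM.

KL = L − K = (20, 11, 23)
KM = M − K = (43, 23, 24)
KL · KM = 20·43 + 11·23 + 23·24 = 860 + 253 + 552 = 1665

1665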